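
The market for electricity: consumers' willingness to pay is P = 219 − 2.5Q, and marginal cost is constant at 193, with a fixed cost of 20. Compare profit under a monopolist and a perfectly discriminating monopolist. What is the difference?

Profit rises by 67.6

A monopolist chooses Q where MR = MC. MR = 219 − 5Q; setting this equal to 193 gives Q = 5.2 and P = 206.
Profit = (206 − 193)·5.2 − 20 = 47.6.
A perfectly discriminating monopolist sells every unit with P(Q) ≥ MC(Q), so output equals the competitive quantity Q = 10.4. Each buyer pays their reservation price, so CS = 0 and the firm captures all surplus.
PS equals the full surplus area, 135.2. Profit = 135.2 − 20 = 115.2.
Change in profit: 115.2 − 47.6 = 67.6.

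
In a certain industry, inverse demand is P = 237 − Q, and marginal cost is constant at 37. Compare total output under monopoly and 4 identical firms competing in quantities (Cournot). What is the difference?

Q rises by 60

The monopolist equates marginal revenue to marginal cost: 237 − 2Q = 37, so Q = 100. From demand, P = 137.
In a 4-firm Cournot equilibrium, symmetry and the first-order condition give q = (237 − 37)/(5) = 40. So Q = 160 and P = 77.
Change in total output: 160 − 100 = 60.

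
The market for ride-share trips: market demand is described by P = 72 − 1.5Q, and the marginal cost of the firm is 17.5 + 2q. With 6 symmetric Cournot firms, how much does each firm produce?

q_i = 4.36

Cournot with 6 identical firms: the symmetric best-response condition is 72 − 10.5q = 17.5 + 2q. Each firm produces q = 4.36, total output Q = 26.16, price P = 32.76.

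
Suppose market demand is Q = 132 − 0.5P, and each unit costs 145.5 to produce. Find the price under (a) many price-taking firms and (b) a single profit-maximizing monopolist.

Inverting demand: P = 264 − 2Q.
Under competition P = MC = 145.5, so Q = (264 − 145.5)/2 = 59.25.
A monopolist chooses Q where MR = MC. MR = 264 − 4Q; setting this equal to 145.5 gives Q = 29.625 and P = 204.75.

Competition: P = 145.5; Monopoly: P = 204.75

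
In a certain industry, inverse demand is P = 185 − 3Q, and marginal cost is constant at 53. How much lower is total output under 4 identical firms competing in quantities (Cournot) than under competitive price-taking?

Competitive firms price at marginal cost: P = 53, giving Q = 44.
With 4 symmetric Cournot firms, each firm's FOC gives 185 − 15q = 53, so q = 8.8, Q = 4·8.8 = 35.2, and P = 79.4.
Change in total output: 35.2 − 44 = −8.8.

Q falls by 8.8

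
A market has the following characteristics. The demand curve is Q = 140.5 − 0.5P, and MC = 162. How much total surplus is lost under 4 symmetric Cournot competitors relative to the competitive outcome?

Inverting demand: P = 281 − 2Q.
Perfect competition: P = MC = 162, so 281 − 2Q = 162 and Q = 59.5.
Cournot with 4 identical firms: the symmetric best-response condition is 281 − 10q = 162. Each firm produces q = 11.9, total output Q = 47.6, price P = 185.8.
DWL is the triangle between Q = 47.6 and Q = 59.5: ½·(59.5 − 47.6)·(185.8 − 162) = 141.61.

DWL = 141.61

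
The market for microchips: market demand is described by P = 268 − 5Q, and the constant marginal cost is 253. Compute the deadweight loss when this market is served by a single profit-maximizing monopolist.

DWL = 5.625

Perfect competition: P = MC = 253, so 268 − 5Q = 253 and Q = 3.
A monopolist chooses Q where MR = MC. MR = 268 − 10Q; setting this equal to 253 gives Q = 1.5 and P = 260.5.
DWL is the triangle between Q = 1.5 and Q = 3: ½·(3 − 1.5)·(260.5 − 253) = 5.625.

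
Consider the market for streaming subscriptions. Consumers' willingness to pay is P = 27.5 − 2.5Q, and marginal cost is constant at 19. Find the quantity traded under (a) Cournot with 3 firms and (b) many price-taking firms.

With 3 symmetric Cournot firms, each firm's FOC gives 27.5 − 10q = 19, so q = 0.85, Q = 3·0.85 = 2.55, and P = 21.125.
Under competition P = MC = 19, so Q = (27.5 − 19)/2.5 = 3.4.

Cournot: Q = 2.55; Competition: Q = 3.4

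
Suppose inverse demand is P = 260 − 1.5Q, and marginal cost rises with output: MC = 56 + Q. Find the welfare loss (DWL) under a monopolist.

DWL = 1170.45

Competitive equilibrium sets price equal to marginal cost: 260 − 1.5Q = 56 + Q, so Q = 81.6 and P = 137.6.
Monopoly sets MR = MC: 260 − 3Q = 56 + Q ⇒ Q = 51, P = 260 − 1.5·51 = 183.5.
CS = ½·(260 − 137.6)·81.6 = 4993.92; PS = (137.6·81.6 − 56·81.6 − ½·1·81.6²) = 3329.28; TS = 8323.2.
CS = ½·(260 − 183.5)·51 = 1950.75; PS = (183.5·51 − 56·51 − ½·1·51²) = 5202; TS = 7152.75.
DWL = 8323.2 − 7152.75 = 1170.45.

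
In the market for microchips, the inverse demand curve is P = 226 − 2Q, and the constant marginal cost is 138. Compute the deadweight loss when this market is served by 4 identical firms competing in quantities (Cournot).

Under competition P = MC = 138, so Q = (226 − 138)/2 = 44.
In a 4-firm Cournot equilibrium, symmetry and the first-order condition give q = (226 − 138)/(10) = 8.8. So Q = 35.2 and P = 155.6.
DWL is the triangle between Q = 35.2 and Q = 44: ½·(44 − 35.2)·(155.6 − 138) = 77.44.

DWL = 77.44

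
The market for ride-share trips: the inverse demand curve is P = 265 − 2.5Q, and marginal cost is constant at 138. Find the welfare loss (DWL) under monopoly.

Competitive firms price at marginal cost: P = 138, giving Q = 50.8.
The monopolist equates marginal revenue to marginal cost: 265 − 5Q = 138, so Q = 25.4. From demand, P = 201.5.
DWL is the triangle between Q = 25.4 and Q = 50.8: ½·(50.8 − 25.4)·(201.5 − 138) = 806.45.

DWL = 806.45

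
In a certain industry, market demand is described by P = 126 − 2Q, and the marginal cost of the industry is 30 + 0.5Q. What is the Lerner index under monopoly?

Lerner index = 0.512

A monopolist chooses Q where MR = MC. MR = 126 − 4Q; setting this equal to 30 + 0.5Q gives Q = 64/3 and P = 250/3.
Lerner index = (P − MC)/P = (250/3 − 122/3)/(250/3) = 0.512.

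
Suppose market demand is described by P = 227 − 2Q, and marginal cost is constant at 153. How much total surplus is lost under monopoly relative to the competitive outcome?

DWL = 342.25

Under competition P = MC = 153, so Q = (227 − 153)/2 = 37.
Monopoly sets MR = MC: 227 − 4Q = 153 ⇒ Q = 18.5, P = 227 − 2·18.5 = 190.
DWL is the triangle between Q = 18.5 and Q = 37: ½·(37 − 18.5)·(190 − 153) = 342.25.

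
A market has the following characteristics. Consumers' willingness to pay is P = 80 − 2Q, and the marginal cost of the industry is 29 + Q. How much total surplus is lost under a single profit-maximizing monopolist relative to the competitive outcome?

DWL = 69.36

Competitive equilibrium sets price equal to marginal cost: 80 − 2Q = 29 + Q, so Q = 17 and P = 46.
A monopolist chooses Q where MR = MC. MR = 80 − 4Q; setting this equal to 29 + Q gives Q = 10.2 and P = 59.6.
CS = ½·(80 − 46)·17 = 289; PS = (46·17 − 29·17 − ½·1·17²) = 144.5; TS = 433.5.
CS = ½·(80 − 59.6)·10.2 = 104.04; PS = (59.6·10.2 − 29·10.2 − ½·1·10.2²) = 260.1; TS = 364.14.
DWL = 433.5 − 364.14 = 69.36.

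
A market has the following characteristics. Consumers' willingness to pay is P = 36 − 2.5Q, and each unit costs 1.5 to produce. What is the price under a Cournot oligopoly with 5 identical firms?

P = 7.25

In a 5-firm Cournot equilibrium, symmetry and the first-order condition give q = (36 − 1.5)/(15) = 2.3. So Q = 11.5 and P = 7.25.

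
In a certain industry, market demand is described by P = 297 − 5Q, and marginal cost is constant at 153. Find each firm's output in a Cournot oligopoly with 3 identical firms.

q_i = 7.2

With 3 symmetric Cournot firms, each firm's FOC gives 297 − 20q = 153, so q = 7.2, Q = 3·7.2 = 21.6, and P = 189.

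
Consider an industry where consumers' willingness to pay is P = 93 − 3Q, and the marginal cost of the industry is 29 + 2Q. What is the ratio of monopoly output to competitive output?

Monopoly sets MR = MC: 93 − 6Q = 29 + 2Q ⇒ Q = 8, P = 93 − 3·8 = 69.
Competitive equilibrium sets price equal to marginal cost: 93 − 3Q = 29 + 2Q, so Q = 12.8 and P = 54.6.
Ratio Q_m/Q_c = 8/12.8 = 0.625.

Q_m/Q_c = 0.625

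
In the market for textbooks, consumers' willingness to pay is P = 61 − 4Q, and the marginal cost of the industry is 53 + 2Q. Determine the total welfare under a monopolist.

TS = 4.48

Monopoly sets MR = MC: 61 − 8Q = 53 + 2Q ⇒ Q = 0.8, P = 61 − 4·0.8 = 57.8.
CS = ½·(61 − 57.8)·0.8 = 1.28; PS = (57.8·0.8 − 53·0.8 − ½·2·0.8²) = 3.2; TS = 4.48.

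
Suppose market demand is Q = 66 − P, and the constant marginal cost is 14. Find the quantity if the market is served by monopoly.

Inverting demand: P = 66 − Q.
Monopoly sets MR = MC: 66 − 2Q = 14 ⇒ Q = 26, P = 66 − 26 = 40.

Q = 26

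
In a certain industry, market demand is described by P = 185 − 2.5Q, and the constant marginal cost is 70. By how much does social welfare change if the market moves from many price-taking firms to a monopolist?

Social welfare falls by 661.25

Under competition P = MC = 70, so Q = (185 − 70)/2.5 = 46.
CS = ½·(185 − 70)·46 = 2645; PS = (70 − 70)·46 = 0; TS = 2645.
Monopoly sets MR = MC: 185 − 5Q = 70 ⇒ Q = 23, P = 185 − 2.5·23 = 127.5.
CS = ½·(185 − 127.5)·23 = 661.25; PS = (127.5 − 70)·23 = 1322.5; TS = 1983.75.
Change in social welfare: 1983.75 − 2645 = −661.25.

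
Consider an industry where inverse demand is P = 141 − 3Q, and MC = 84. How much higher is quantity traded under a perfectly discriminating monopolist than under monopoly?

The monopolist equates marginal revenue to marginal cost: 141 − 6Q = 84, so Q = 9.5. From demand, P = 112.5.
Under first-degree price discrimination the firm charges each unit its demand price and produces up to where P = MC, i.e. Q = 19. Consumer surplus is zero; producer surplus equals total surplus.
Change in quantity traded: 19 − 9.5 = 9.5.

Q rises by 9.5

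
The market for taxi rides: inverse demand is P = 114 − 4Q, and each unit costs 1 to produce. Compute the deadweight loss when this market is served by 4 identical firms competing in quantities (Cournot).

Perfect competition: P = MC = 1, so 114 − 4Q = 1 and Q = 28.25.
In a 4-firm Cournot equilibrium, symmetry and the first-order condition give q = (114 − 1)/(20) = 5.65. So Q = 22.6 and P = 23.6.
DWL is the triangle between Q = 22.6 and Q = 28.25: ½·(28.25 − 22.6)·(23.6 − 1) = 63.845.

DWL = 63.845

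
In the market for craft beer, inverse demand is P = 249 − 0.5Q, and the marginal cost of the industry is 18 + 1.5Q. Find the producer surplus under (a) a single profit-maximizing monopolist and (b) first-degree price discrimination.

Monopoly: PS = 10672.2; Perfect PD: PS = 13340.25

The monopolist equates marginal revenue to marginal cost: 249 − Q = 18 + 1.5Q, so Q = 92.4. From demand, P = 202.8.
PS = P·Q − VC(Q) = 202.8·92.4 − (18·92.4 + ½·1.5·92.4²) = 10672.2.
With perfect price discrimination, output is the efficient level Q = 115.5 (where demand meets MC), but every buyer pays their willingness to pay: CS = 0 and PS = total surplus.
PS = ½·(249 − 18)·115.5 = 13340.25.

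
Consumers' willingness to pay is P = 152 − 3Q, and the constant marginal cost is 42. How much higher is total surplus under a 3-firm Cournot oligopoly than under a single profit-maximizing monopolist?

Monopoly sets MR = MC: 152 − 6Q = 42 ⇒ Q = 55/3, P = 152 − 3·55/3 = 97.
CS = ½·(152 − 97)·55/3 = 3025/6; PS = (97 − 42)·55/3 = 3025/3; TS = 1512.5.
Cournot with 3 identical firms: the symmetric best-response condition is 152 − 12q = 42. Each firm produces q = 55/6, total output Q = 27.5, price P = 69.5.
CS = ½·(152 − 69.5)·27.5 = 1134.375; PS = (69.5 − 42)·27.5 = 756.25; TS = 1890.625.
Change in total surplus: 1890.625 − 1512.5 = 378.125.

TS rises by 378.125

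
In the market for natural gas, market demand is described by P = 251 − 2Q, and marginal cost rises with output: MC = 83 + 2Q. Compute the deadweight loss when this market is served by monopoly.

DWL = 392

Competitive equilibrium sets price equal to marginal cost: 251 − 2Q = 83 + 2Q, so Q = 42 and P = 167.
Monopoly sets MR = MC: 251 − 4Q = 83 + 2Q ⇒ Q = 28, P = 251 − 2·28 = 195.
CS = ½·(251 − 167)·42 = 1764; PS = (167·42 − 83·42 − ½·2·42²) = 1764; TS = 3528.
CS = ½·(251 − 195)·28 = 784; PS = (195·28 − 83·28 − ½·2·28²) = 2352; TS = 3136.
DWL = 3528 − 3136 = 392.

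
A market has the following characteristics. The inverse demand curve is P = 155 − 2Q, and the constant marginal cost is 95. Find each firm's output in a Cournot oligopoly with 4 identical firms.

q_i = 6

Cournot with 4 identical firms: the symmetric best-response condition is 155 − 10q = 95. Each firm produces q = 6, total output Q = 24, price P = 107.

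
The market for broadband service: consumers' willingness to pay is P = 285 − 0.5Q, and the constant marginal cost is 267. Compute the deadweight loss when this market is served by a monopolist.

Competitive firms price at marginal cost: P = 267, giving Q = 36.
Monopoly sets MR = MC: 285 − Q = 267 ⇒ Q = 18, P = 285 − 0.5·18 = 276.
DWL is the triangle between Q = 18 and Q = 36: ½·(36 − 18)·(276 − 267) = 81.

DWL = 81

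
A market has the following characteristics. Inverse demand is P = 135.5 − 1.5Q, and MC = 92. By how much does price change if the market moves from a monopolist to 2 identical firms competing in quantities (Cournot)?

Monopoly sets MR = MC: 135.5 − 3Q = 92 ⇒ Q = 14.5, P = 135.5 − 1.5·14.5 = 113.75.
In a 2-firm Cournot equilibrium, symmetry and the first-order condition give q = (135.5 − 92)/(4.5) = 29/3. So Q = 58/3 and P = 106.5.
Change in price: 106.5 − 113.75 = −7.25.

Price falls by 7.25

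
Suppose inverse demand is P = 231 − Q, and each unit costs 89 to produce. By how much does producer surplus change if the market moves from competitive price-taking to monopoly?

Under competition P = MC = 89, so Q = (231 − 89)/1 = 142.
PS = (89 − 89)·142 = 0.
Monopoly sets MR = MC: 231 − 2Q = 89 ⇒ Q = 71, P = 231 − 71 = 160.
PS = (160 − 89)·71 = 5041.
Change in producer surplus: 5041 − 0 = 5041.

Producer surplus rises by 5041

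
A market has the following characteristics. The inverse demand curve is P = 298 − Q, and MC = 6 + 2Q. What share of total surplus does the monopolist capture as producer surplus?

The monopolist equates marginal revenue to marginal cost: 298 − 2Q = 6 + 2Q, so Q = 73. From demand, P = 225.
CS = ½·(298 − 225)·73 = 2664.5.
PS = P·Q − VC(Q) = 225·73 − (6·73 + ½·2·73²) = 10658.
Share captured = PS/TS = 10658/13322.5 = 0.8.

PS/TS = 0.8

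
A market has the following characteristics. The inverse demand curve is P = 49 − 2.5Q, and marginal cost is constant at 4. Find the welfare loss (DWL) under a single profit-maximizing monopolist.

Competitive firms price at marginal cost: P = 4, giving Q = 18.
The monopolist equates marginal revenue to marginal cost: 49 − 5Q = 4, so Q = 9. From demand, P = 26.5.
DWL is the triangle between Q = 9 and Q = 18: ½·(18 − 9)·(26.5 − 4) = 101.25.

DWL = 101.25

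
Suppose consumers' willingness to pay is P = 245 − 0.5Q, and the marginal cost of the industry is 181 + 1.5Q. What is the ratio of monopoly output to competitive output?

Monopoly sets MR = MC: 245 − Q = 181 + 1.5Q ⇒ Q = 25.6, P = 245 − 0.5·25.6 = 232.2.
Competitive equilibrium sets price equal to marginal cost: 245 − 0.5Q = 181 + 1.5Q, so Q = 32 and P = 229.
Ratio Q_m/Q_c = 25.6/32 = 0.8.

Q_m/Q_c = 0.8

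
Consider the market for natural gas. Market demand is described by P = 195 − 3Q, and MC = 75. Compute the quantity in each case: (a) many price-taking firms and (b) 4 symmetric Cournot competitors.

Competition: Q = 40; Cournot: Q = 32

Competitive firms price at marginal cost: P = 75, giving Q = 40.
In a 4-firm Cournot equilibrium, symmetry and the first-order condition give q = (195 − 75)/(15) = 8. So Q = 32 and P = 99.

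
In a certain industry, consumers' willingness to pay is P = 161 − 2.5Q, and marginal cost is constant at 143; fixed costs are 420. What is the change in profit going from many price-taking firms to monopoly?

π rises by 32.4

Competitive firms price at marginal cost: P = 143, giving Q = 7.2.
Profit = (143 − 143)·7.2 − 420 = −420.
Monopoly sets MR = MC: 161 − 5Q = 143 ⇒ Q = 3.6, P = 161 − 2.5·3.6 = 152.
Profit = (152 − 143)·3.6 − 420 = −387.6.
Change in profit: −387.6 − −420 = 32.4.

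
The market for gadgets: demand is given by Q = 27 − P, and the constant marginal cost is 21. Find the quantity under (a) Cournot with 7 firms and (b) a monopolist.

Inverting demand: P = 27 − Q.
In a 7-firm Cournot equilibrium, symmetry and the first-order condition give q = (27 − 21)/(8) = 0.75. So Q = 5.25 and P = 21.75.
The monopolist equates marginal revenue to marginal cost: 27 − 2Q = 21, so Q = 3. From demand, P = 24.

Cournot: Q = 5.25; Monopoly: Q = 3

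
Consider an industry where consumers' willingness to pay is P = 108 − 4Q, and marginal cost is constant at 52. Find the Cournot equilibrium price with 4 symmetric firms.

P = 63.2

In a 4-firm Cournot equilibrium, symmetry and the first-order condition give q = (108 − 52)/(20) = 2.8. So Q = 11.2 and P = 63.2.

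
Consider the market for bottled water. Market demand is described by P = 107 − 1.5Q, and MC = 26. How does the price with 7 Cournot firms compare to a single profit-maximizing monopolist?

With 7 symmetric Cournot firms, each firm's FOC gives 107 − 12q = 26, so q = 6.75, Q = 7·6.75 = 47.25, and P = 36.125.
A monopolist chooses Q where MR = MC. MR = 107 − 3Q; setting this equal to 26 gives Q = 27 and P = 66.5.

Cournot: P = 36.125; Monopoly: P = 66.5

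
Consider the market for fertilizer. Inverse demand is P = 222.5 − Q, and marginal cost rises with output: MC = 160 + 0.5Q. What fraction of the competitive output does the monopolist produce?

Q_m/Q_c = 0.6

Monopoly sets MR = MC: 222.5 − 2Q = 160 + 0.5Q ⇒ Q = 25, P = 222.5 − 25 = 197.5.
Competitive equilibrium sets price equal to marginal cost: 222.5 − Q = 160 + 0.5Q, so Q = 125/3 and P = 1085/6.
Ratio Q_m/Q_c = 25/(125/3) = 0.6.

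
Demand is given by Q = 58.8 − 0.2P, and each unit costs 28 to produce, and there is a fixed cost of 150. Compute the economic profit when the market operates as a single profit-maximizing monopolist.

Inverting demand: P = 294 − 5Q.
The monopolist equates marginal revenue to marginal cost: 294 − 10Q = 28, so Q = 26.6. From demand, P = 161.
Profit = (161 − 28)·26.6 − 150 = 3387.8.

Profit = 3387.8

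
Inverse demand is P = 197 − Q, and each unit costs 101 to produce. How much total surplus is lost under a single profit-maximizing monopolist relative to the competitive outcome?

DWL = 1152

Under competition P = MC = 101, so Q = (197 − 101)/1 = 96.
A monopolist chooses Q where MR = MC. MR = 197 − 2Q; setting this equal to 101 gives Q = 48 and P = 149.
DWL is the triangle between Q = 48 and Q = 96: ½·(96 − 48)·(149 − 101) = 1152.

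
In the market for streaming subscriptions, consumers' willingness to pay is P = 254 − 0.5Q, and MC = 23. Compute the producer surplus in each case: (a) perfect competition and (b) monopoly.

Perfect competition: P = MC = 23, so 254 − 0.5Q = 23 and Q = 462.
PS = (23 − 23)·462 = 0.
Monopoly sets MR = MC: 254 − Q = 23 ⇒ Q = 231, P = 254 − 0.5·231 = 138.5.
PS = (138.5 − 23)·231 = 26680.5.

Competition: PS = 0; Monopoly: PS = 26680.5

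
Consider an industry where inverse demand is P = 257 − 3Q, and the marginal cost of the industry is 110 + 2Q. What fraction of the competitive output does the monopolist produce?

Q_m/Q_c = 0.625

The monopolist equates marginal revenue to marginal cost: 257 − 6Q = 110 + 2Q, so Q = 18.375. From demand, P = 201.875.
Competitive equilibrium sets price equal to marginal cost: 257 − 3Q = 110 + 2Q, so Q = 29.4 and P = 168.8.
Ratio Q_m/Q_c = 18.375/29.4 = 0.625.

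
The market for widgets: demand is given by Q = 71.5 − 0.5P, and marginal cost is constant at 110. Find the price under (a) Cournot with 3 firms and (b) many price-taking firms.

Inverting demand: P = 143 − 2Q.
In a 3-firm Cournot equilibrium, symmetry and the first-order condition give q = (143 − 110)/(8) = 4.125. So Q = 12.375 and P = 118.25.
Perfect competition: P = MC = 110, so 143 − 2Q = 110 and Q = 16.5.

Cournot: P = 118.25; Competition: P = 110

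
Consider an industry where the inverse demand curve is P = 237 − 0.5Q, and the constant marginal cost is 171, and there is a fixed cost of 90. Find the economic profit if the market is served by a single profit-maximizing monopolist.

The monopolist equates marginal revenue to marginal cost: 237 − Q = 171, so Q = 66. From demand, P = 204.
Profit = (204 − 171)·66 − 90 = 2088.

Profit = 2088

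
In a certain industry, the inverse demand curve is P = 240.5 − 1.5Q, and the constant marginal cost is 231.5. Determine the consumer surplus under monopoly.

CS = 6.75

Monopoly sets MR = MC: 240.5 − 3Q = 231.5 ⇒ Q = 3, P = 240.5 − 1.5·3 = 236.
CS = ½·(240.5 − 236)·3 = 6.75.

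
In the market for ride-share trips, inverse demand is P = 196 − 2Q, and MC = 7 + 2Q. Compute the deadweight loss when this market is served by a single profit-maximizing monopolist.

DWL = 496.125

Competitive equilibrium sets price equal to marginal cost: 196 − 2Q = 7 + 2Q, so Q = 47.25 and P = 101.5.
The monopolist equates marginal revenue to marginal cost: 196 − 4Q = 7 + 2Q, so Q = 31.5. From demand, P = 133.
CS = ½·(196 − 101.5)·47.25 = 35721/16; PS = (101.5·47.25 − 7·47.25 − ½·2·47.25²) = 35721/16; TS = 4465.125.
CS = ½·(196 − 133)·31.5 = 992.25; PS = (133·31.5 − 7·31.5 − ½·2·31.5²) = 2976.75; TS = 3969.
DWL = 4465.125 − 3969 = 496.125.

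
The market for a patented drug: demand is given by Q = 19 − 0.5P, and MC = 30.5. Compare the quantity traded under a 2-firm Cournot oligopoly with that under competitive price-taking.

Inverting demand: P = 38 − 2Q.
In a 2-firm Cournot equilibrium, symmetry and the first-order condition give q = (38 − 30.5)/(6) = 1.25. So Q = 2.5 and P = 33.
Competitive firms price at marginal cost: P = 30.5, giving Q = 3.75.

Cournot: Q = 2.5; Competition: Q = 3.75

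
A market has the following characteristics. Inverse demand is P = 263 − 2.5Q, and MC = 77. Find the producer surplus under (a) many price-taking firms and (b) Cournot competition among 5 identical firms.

Competitive firms price at marginal cost: P = 77, giving Q = 74.4.
PS = (77 − 77)·74.4 = 0.
With 5 symmetric Cournot firms, each firm's FOC gives 263 − 15q = 77, so q = 12.4, Q = 5·12.4 = 62, and P = 108.
PS = (108 − 77)·62 = 1922.

Competition: PS = 0; Cournot: PS = 1922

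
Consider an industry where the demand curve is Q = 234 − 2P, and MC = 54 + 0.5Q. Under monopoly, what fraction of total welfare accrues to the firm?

PS/TS = 0.75

Inverting demand: P = 117 − 0.5Q.
A monopolist chooses Q where MR = MC. MR = 117 − Q; setting this equal to 54 + 0.5Q gives Q = 42 and P = 96.
CS = ½·(117 − 96)·42 = 441.
PS = P·Q − VC(Q) = 96·42 − (54·42 + ½·0.5·42²) = 1323.
Share captured = PS/TS = 1323/1764 = 0.75.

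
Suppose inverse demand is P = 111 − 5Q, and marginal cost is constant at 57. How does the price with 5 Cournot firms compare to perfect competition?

Cournot with 5 identical firms: the symmetric best-response condition is 111 − 30q = 57. Each firm produces q = 1.8, total output Q = 9, price P = 66.
Under competition P = MC = 57, so Q = (111 − 57)/5 = 10.8.

Cournot: P = 66; Competition: P = 57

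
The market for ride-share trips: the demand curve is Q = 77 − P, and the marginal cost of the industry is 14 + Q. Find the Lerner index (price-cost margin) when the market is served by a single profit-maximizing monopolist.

Inverting demand: P = 77 − Q.
Monopoly sets MR = MC: 77 − 2Q = 14 + Q ⇒ Q = 21, P = 77 − 21 = 56.
Lerner index = (P − MC)/P = (56 − 35)/56 = 0.375.

Lerner index = 0.375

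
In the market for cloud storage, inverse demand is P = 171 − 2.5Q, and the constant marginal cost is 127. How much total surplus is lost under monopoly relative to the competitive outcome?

Competitive firms price at marginal cost: P = 127, giving Q = 17.6.
The monopolist equates marginal revenue to marginal cost: 171 − 5Q = 127, so Q = 8.8. From demand, P = 149.
DWL is the triangle between Q = 8.8 and Q = 17.6: ½·(17.6 − 8.8)·(149 − 127) = 96.8.

DWL = 96.8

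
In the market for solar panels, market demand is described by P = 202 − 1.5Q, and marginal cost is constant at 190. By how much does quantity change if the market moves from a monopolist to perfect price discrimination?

Quantity rises by 4

Monopoly sets MR = MC: 202 − 3Q = 190 ⇒ Q = 4, P = 202 − 1.5·4 = 196.
A perfectly discriminating monopolist sells every unit with P(Q) ≥ MC(Q), so output equals the competitive quantity Q = 8. Each buyer pays their reservation price, so CS = 0 and the firm captures all surplus.
Change in quantity: 8 − 4 = 4.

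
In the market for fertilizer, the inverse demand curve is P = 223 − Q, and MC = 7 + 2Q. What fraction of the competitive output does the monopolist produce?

The monopolist equates marginal revenue to marginal cost: 223 − 2Q = 7 + 2Q, so Q = 54. From demand, P = 169.
Under competition P = MC: 223 − Q = 7 + 2Q ⇒ Q = 72, P = 151.
Ratio Q_m/Q_c = 54/72 = 0.75.

Q_m/Q_c = 0.75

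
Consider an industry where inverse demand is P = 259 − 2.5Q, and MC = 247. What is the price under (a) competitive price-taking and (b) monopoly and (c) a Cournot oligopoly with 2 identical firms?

Competition: P = 247; Monopoly: P = 253; Cournot: P = 251

Perfect competition: P = MC = 247, so 259 − 2.5Q = 247 and Q = 4.8.
The monopolist equates marginal revenue to marginal cost: 259 − 5Q = 247, so Q = 2.4. From demand, P = 253.
In a 2-firm Cournot equilibrium, symmetry and the first-order condition give q = (259 − 247)/(7.5) = 1.6. So Q = 3.2 and P = 251.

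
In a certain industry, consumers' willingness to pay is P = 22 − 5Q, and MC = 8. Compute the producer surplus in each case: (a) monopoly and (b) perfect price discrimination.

Monopoly: PS = 9.8; Perfect PD: PS = 19.6

The monopolist equates marginal revenue to marginal cost: 22 − 10Q = 8, so Q = 1.4. From demand, P = 15.
PS = (15 − 8)·1.4 = 9.8.
With perfect price discrimination, output is the efficient level Q = 2.8 (where demand meets MC), but every buyer pays their willingness to pay: CS = 0 and PS = total surplus.
PS = ½·(22 − 8)·2.8 = 19.6.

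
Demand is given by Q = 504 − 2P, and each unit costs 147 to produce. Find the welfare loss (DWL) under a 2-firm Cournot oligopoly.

DWL = 1225

Inverting demand: P = 252 − 0.5Q.
Perfect competition: P = MC = 147, so 252 − 0.5Q = 147 and Q = 210.
In a 2-firm Cournot equilibrium, symmetry and the first-order condition give q = (252 − 147)/(1.5) = 70. So Q = 140 and P = 182.
DWL is the triangle between Q = 140 and Q = 210: ½·(210 − 140)·(182 − 147) = 1225.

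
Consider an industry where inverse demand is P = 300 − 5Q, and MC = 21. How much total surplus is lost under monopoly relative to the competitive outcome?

DWL = 1946.025

Competitive firms price at marginal cost: P = 21, giving Q = 55.8.
Monopoly sets MR = MC: 300 − 10Q = 21 ⇒ Q = 27.9, P = 300 − 5·27.9 = 160.5.
DWL is the triangle between Q = 27.9 and Q = 55.8: ½·(55.8 − 27.9)·(160.5 − 21) = 1946.025.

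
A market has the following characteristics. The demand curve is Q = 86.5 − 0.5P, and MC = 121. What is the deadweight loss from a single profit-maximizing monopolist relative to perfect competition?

Inverting demand: P = 173 − 2Q.
Under competition P = MC = 121, so Q = (173 − 121)/2 = 26.
A monopolist chooses Q where MR = MC. MR = 173 − 4Q; setting this equal to 121 gives Q = 13 and P = 147.
DWL is the triangle between Q = 13 and Q = 26: ½·(26 − 13)·(147 − 121) = 169.

DWL = 169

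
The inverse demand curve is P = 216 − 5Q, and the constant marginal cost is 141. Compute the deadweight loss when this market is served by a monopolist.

DWL = 140.625

Competitive firms price at marginal cost: P = 141, giving Q = 15.
Monopoly sets MR = MC: 216 − 10Q = 141 ⇒ Q = 7.5, P = 216 − 5·7.5 = 178.5.
DWL is the triangle between Q = 7.5 and Q = 15: ½·(15 − 7.5)·(178.5 − 141) = 140.625.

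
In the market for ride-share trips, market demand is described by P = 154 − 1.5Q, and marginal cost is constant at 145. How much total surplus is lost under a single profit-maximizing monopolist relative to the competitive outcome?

Perfect competition: P = MC = 145, so 154 − 1.5Q = 145 and Q = 6.
The monopolist equates marginal revenue to marginal cost: 154 − 3Q = 145, so Q = 3. From demand, P = 149.5.
DWL is the triangle between Q = 3 and Q = 6: ½·(6 − 3)·(149.5 − 145) = 6.75.

DWL = 6.75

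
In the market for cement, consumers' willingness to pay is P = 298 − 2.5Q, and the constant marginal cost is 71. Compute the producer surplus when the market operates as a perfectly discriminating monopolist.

PS = 10305.8

Under first-degree price discrimination the firm charges each unit its demand price and produces up to where P = MC, i.e. Q = 90.8. Consumer surplus is zero; producer surplus equals total surplus.
PS = ½·(298 − 71)·90.8 = 10305.8.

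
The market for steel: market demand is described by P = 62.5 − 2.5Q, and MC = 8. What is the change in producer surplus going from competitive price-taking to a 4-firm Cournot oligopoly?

Producer surplus rises by 190.096

Perfect competition: P = MC = 8, so 62.5 − 2.5Q = 8 and Q = 21.8.
PS = (8 − 8)·21.8 = 0.
Cournot with 4 identical firms: the symmetric best-response condition is 62.5 − 12.5q = 8. Each firm produces q = 4.36, total output Q = 17.44, price P = 18.9.
PS = (18.9 − 8)·17.44 = 190.096.
Change in producer surplus: 190.096 − 0 = 190.096.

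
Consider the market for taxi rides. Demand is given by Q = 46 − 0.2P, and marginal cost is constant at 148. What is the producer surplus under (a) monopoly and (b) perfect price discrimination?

Monopoly: PS = 336.2; Perfect PD: PS = 672.4

Inverting demand: P = 230 − 5Q.
Monopoly sets MR = MC: 230 − 10Q = 148 ⇒ Q = 8.2, P = 230 − 5·8.2 = 189.
PS = (189 − 148)·8.2 = 336.2.
A perfectly discriminating monopolist sells every unit with P(Q) ≥ MC(Q), so output equals the competitive quantity Q = 16.4. Each buyer pays their reservation price, so CS = 0 and the firm captures all surplus.
PS = ½·(230 − 148)·16.4 = 672.4.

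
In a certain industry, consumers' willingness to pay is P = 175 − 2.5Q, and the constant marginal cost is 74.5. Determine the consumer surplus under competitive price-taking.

CS = 2020.05

Under competition P = MC = 74.5, so Q = (175 − 74.5)/2.5 = 40.2.
CS = ½·(175 − 74.5)·40.2 = 2020.05.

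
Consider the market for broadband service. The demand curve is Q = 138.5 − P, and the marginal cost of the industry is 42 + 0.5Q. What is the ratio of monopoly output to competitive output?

Q_m/Q_c = 0.6

Inverting demand: P = 138.5 − Q.
Monopoly sets MR = MC: 138.5 − 2Q = 42 + 0.5Q ⇒ Q = 38.6, P = 138.5 − 38.6 = 99.9.
Under competition P = MC: 138.5 − Q = 42 + 0.5Q ⇒ Q = 193/3, P = 445/6.
Ratio Q_m/Q_c = 38.6/(193/3) = 0.6.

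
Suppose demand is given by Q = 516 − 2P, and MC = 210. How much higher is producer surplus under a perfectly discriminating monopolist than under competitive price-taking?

PS rises by 2304

Inverting demand: P = 258 − 0.5Q.
Under competition P = MC = 210, so Q = (258 − 210)/0.5 = 96.
PS = (210 − 210)·96 = 0.
Under first-degree price discrimination the firm charges each unit its demand price and produces up to where P = MC, i.e. Q = 96. Consumer surplus is zero; producer surplus equals total surplus.
PS = ½·(258 − 210)·96 = 2304.
Change in producer surplus: 2304 − 0 = 2304.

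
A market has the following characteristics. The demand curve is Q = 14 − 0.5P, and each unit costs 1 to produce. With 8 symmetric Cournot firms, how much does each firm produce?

q_i = 1.5

Inverting demand: P = 28 − 2Q.
In a 8-firm Cournot equilibrium, symmetry and the first-order condition give q = (28 − 1)/(18) = 1.5. So Q = 12 and P = 4.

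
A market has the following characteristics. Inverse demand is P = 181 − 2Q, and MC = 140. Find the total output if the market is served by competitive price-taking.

Perfect competition: P = MC = 140, so 181 − 2Q = 140 and Q = 20.5.

Q = 20.5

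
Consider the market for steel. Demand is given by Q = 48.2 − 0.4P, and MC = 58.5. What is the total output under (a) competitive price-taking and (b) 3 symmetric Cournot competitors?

Inverting demand: P = 120.5 − 2.5Q.
Competitive firms price at marginal cost: P = 58.5, giving Q = 24.8.
In a 3-firm Cournot equilibrium, symmetry and the first-order condition give q = (120.5 − 58.5)/(10) = 6.2. So Q = 18.6 and P = 74.

Competition: Q = 24.8; Cournot: Q = 18.6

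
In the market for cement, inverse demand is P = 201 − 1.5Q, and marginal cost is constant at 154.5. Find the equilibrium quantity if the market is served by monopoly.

Q = 15.5

Monopoly sets MR = MC: 201 − 3Q = 154.5 ⇒ Q = 15.5, P = 201 − 1.5·15.5 = 177.75.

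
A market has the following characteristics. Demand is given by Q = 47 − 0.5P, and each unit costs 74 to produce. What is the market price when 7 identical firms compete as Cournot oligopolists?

P = 76.5

Inverting demand: P = 94 − 2Q.
With 7 symmetric Cournot firms, each firm's FOC gives 94 − 16q = 74, so q = 1.25, Q = 7·1.25 = 8.75, and P = 76.5.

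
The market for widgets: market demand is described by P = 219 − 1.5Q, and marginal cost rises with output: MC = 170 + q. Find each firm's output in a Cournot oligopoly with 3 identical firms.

Cournot with 3 identical firms: the symmetric best-response condition is 219 − 6q = 170 + q. Each firm produces q = 7, total output Q = 21, price P = 187.5.

q_i = 7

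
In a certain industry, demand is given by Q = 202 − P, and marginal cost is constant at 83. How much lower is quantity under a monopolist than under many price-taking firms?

Quantity falls by 59.5

Inverting demand: P = 202 − Q.
Under competition P = MC = 83, so Q = (202 − 83)/1 = 119.
The monopolist equates marginal revenue to marginal cost: 202 − 2Q = 83, so Q = 59.5. From demand, P = 142.5.
Change in quantity: 59.5 − 119 = −59.5.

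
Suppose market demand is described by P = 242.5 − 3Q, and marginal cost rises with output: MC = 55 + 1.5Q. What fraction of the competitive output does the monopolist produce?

Q_m/Q_c = 0.6

The monopolist equates marginal revenue to marginal cost: 242.5 − 6Q = 55 + 1.5Q, so Q = 25. From demand, P = 167.5.
Under competition P = MC: 242.5 − 3Q = 55 + 1.5Q ⇒ Q = 125/3, P = 117.5.
Ratio Q_m/Q_c = 25/(125/3) = 0.6.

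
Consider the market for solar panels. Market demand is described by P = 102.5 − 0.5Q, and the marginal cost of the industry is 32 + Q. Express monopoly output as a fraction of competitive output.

Q_m/Q_c = 0.75

A monopolist chooses Q where MR = MC. MR = 102.5 − Q; setting this equal to 32 + Q gives Q = 35.25 and P = 84.875.
Under competition P = MC: 102.5 − 0.5Q = 32 + Q ⇒ Q = 47, P = 79.
Ratio Q_m/Q_c = 35.25/47 = 0.75.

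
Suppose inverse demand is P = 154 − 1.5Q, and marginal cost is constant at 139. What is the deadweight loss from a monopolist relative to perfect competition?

DWL = 18.75

Perfect competition: P = MC = 139, so 154 − 1.5Q = 139 and Q = 10.
Monopoly sets MR = MC: 154 − 3Q = 139 ⇒ Q = 5, P = 154 − 1.5·5 = 146.5.
DWL is the triangle between Q = 5 and Q = 10: ½·(10 − 5)·(146.5 − 139) = 18.75.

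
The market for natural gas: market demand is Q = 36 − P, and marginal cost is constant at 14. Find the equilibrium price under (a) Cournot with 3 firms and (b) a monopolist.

Cournot: P = 19.5; Monopoly: P = 25

Inverting demand: P = 36 − Q.
With 3 symmetric Cournot firms, each firm's FOC gives 36 − 4q = 14, so q = 5.5, Q = 3·5.5 = 16.5, and P = 19.5.
A monopolist chooses Q where MR = MC. MR = 36 − 2Q; setting this equal to 14 gives Q = 11 and P = 25.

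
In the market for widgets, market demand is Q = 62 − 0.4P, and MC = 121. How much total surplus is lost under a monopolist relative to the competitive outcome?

Inverting demand: P = 155 − 2.5Q.
Under competition P = MC = 121, so Q = (155 − 121)/2.5 = 13.6.
Monopoly sets MR = MC: 155 − 5Q = 121 ⇒ Q = 6.8, P = 155 − 2.5·6.8 = 138.
DWL is the triangle between Q = 6.8 and Q = 13.6: ½·(13.6 − 6.8)·(138 − 121) = 57.8.

DWL = 57.8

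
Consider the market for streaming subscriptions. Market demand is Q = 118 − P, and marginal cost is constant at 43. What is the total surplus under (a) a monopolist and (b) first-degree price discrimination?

Inverting demand: P = 118 − Q.
The monopolist equates marginal revenue to marginal cost: 118 − 2Q = 43, so Q = 37.5. From demand, P = 80.5.
CS = ½·(118 − 80.5)·37.5 = 703.125; PS = (80.5 − 43)·37.5 = 1406.25; TS = 2109.375.
Under first-degree price discrimination the firm charges each unit its demand price and produces up to where P = MC, i.e. Q = 75. Consumer surplus is zero; producer surplus equals total surplus.
TS = 2812.5 (equal to competitive TS).

Monopoly: TS = 2109.375; Perfect PD: TS = 2812.5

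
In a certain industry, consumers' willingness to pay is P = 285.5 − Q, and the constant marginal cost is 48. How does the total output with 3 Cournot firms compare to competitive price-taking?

With 3 symmetric Cournot firms, each firm's FOC gives 285.5 − 4q = 48, so q = 59.375, Q = 3·59.375 = 178.125, and P = 107.375.
Perfect competition: P = MC = 48, so 285.5 − Q = 48 and Q = 237.5.

Cournot: Q = 178.125; Competition: Q = 237.5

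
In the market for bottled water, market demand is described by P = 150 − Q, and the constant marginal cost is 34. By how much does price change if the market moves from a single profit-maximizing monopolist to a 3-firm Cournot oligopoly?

Monopoly sets MR = MC: 150 − 2Q = 34 ⇒ Q = 58, P = 150 − 58 = 92.
With 3 symmetric Cournot firms, each firm's FOC gives 150 − 4q = 34, so q = 29, Q = 3·29 = 87, and P = 63.
Change in price: 63 − 92 = −29.

Price falls by 29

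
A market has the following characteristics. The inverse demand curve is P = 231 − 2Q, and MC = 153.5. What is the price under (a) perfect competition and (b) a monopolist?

Under competition P = MC = 153.5, so Q = (231 − 153.5)/2 = 38.75.
Monopoly sets MR = MC: 231 − 4Q = 153.5 ⇒ Q = 19.375, P = 231 − 2·19.375 = 192.25.

Competition: P = 153.5; Monopoly: P = 192.25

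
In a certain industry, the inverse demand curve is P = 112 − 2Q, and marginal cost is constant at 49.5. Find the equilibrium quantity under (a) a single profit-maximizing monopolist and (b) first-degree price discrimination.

Monopoly sets MR = MC: 112 − 4Q = 49.5 ⇒ Q = 15.625, P = 112 − 2·15.625 = 80.75.
With perfect price discrimination, output is the efficient level Q = 31.25 (where demand meets MC), but every buyer pays their willingness to pay: CS = 0 and PS = total surplus.

Monopoly: Q = 15.625; Perfect PD: Q = 31.25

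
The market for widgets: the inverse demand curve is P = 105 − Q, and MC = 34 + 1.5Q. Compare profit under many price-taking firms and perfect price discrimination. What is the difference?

Profit rises by 403.28

Under competition P = MC: 105 − Q = 34 + 1.5Q ⇒ Q = 28.4, P = 76.6.
Profit = 76.6·28.4 − (34·28.4 + ½·1.5·28.4²) = 604.92.
A perfectly discriminating monopolist sells every unit with P(Q) ≥ MC(Q), so output equals the competitive quantity Q = 28.4. Each buyer pays their reservation price, so CS = 0 and the firm captures all surplus.
PS equals the full surplus area, 1008.2. Profit = 1008.2 = 1008.2.
Change in profit: 1008.2 − 604.92 = 403.28.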